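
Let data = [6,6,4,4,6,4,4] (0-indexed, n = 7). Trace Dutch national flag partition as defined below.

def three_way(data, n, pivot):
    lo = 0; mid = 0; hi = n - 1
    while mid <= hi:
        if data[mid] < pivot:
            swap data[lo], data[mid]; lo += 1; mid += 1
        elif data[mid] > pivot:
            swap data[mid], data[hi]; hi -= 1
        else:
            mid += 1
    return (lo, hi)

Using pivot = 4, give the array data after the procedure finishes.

pivot = 4; lo=0, mid=0, hi=6
data[mid]=6>4: swap data[0],data[6]; hi=5 → [4,6,4,4,6,4,6]
data[mid]=4=4: mid=1
data[mid]=6>4: swap data[1],data[5]; hi=4 → [4,4,4,4,6,6,6]
data[mid]=4=4: mid=2
data[mid]=4=4: mid=3
data[mid]=4=4: mid=4
data[mid]=6>4: swap data[4],data[4]; hi=3 → [4,4,4,4,6,6,6]
end: lo=0, hi=3; data = [4,4,4,4,6,6,6]

[4,4,4,4,6,6,6]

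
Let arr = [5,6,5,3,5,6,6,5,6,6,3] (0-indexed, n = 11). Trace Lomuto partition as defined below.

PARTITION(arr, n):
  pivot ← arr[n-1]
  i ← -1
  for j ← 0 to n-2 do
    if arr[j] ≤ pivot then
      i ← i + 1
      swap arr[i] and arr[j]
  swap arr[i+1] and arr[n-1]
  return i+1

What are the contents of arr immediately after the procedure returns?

pivot=3, i=-1
j=0: 5>3, skip
j=1: 6>3, skip
j=2: 5>3, skip
j=3: 3≤3, i=0, swap(0,3) ⇒ [3,6,5,5,5,6,6,5,6,6,3]
j=4: 5>3, skip
j=5: 6>3, skip
j=6: 6>3, skip
j=7: 5>3, skip
j=8: 6>3, skip
j=9: 6>3, skip
swap(1,10) ⇒ [3,3,5,5,5,6,6,5,6,6,6]; return 1

[3,3,5,5,5,6,6,5,6,6,6]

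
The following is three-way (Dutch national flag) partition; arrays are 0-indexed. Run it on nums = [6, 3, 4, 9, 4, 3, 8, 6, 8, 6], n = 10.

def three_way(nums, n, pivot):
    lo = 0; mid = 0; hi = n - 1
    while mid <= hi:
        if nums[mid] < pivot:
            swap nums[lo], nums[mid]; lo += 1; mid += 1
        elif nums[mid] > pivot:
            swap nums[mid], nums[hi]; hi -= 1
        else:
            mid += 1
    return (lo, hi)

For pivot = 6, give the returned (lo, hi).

(4, 6)

lo=0 mid=0 hi=9
6=6: mid=1
3<6: swap(0,1), lo=1 mid=2 ⇒ [3, 6, 4, 9, 4, 3, 8, 6, 8, 6]
4<6: swap(1,2), lo=2 mid=3 ⇒ [3, 4, 6, 9, 4, 3, 8, 6, 8, 6]
9>6: swap(3,9), hi=8 ⇒ [3, 4, 6, 6, 4, 3, 8, 6, 8, 9]
6=6: mid=4
4<6: swap(2,4), lo=3 mid=5 ⇒ [3, 4, 4, 6, 6, 3, 8, 6, 8, 9]
3<6: swap(3,5), lo=4 mid=6 ⇒ [3, 4, 4, 3, 6, 6, 8, 6, 8, 9]
8>6: swap(6,8), hi=7 ⇒ [3, 4, 4, 3, 6, 6, 8, 6, 8, 9]
8>6: swap(6,7), hi=6 ⇒ [3, 4, 4, 3, 6, 6, 6, 8, 8, 9]
6=6: mid=7
done. lo=4 hi=6; nums=[3, 4, 4, 3, 6, 6, 6, 8, 8, 9]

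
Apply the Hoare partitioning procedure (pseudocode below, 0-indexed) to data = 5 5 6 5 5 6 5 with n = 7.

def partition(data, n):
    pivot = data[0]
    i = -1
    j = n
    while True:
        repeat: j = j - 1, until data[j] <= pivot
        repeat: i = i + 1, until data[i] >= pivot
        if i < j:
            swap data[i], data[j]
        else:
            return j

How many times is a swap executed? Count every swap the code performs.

pivot = data[0] = 5; i = -1, j = 7
j→6 (data[6]=5≤5), i→0 (data[0]=5≥5); i<j, swap → 5 5 6 5 5 6 5
j→4 (data[4]=5≤5), i→1 (data[1]=5≥5); i<j, swap → 5 5 6 5 5 6 5
j→3 (data[3]=5≤5), i→2 (data[2]=6≥5); i<j, swap → 5 5 5 6 5 6 5
j→2, i→3; i≥j, return j=2. data = 5 5 5 6 5 6 5

3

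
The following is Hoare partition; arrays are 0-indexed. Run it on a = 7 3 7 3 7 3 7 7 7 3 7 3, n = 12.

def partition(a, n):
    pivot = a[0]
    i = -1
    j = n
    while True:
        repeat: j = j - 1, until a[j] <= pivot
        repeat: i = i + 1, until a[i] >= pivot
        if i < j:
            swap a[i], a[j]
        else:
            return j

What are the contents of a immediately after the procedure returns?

pivot=7
j stops at 11 (3), i stops at 0 (7); swap ⇒ 3 3 7 3 7 3 7 7 7 3 7 7
j stops at 10 (7), i stops at 2 (7); swap ⇒ 3 3 7 3 7 3 7 7 7 3 7 7
j stops at 9 (3), i stops at 4 (7); swap ⇒ 3 3 7 3 3 3 7 7 7 7 7 7
j stops at 8 (7), i stops at 6 (7); swap ⇒ 3 3 7 3 3 3 7 7 7 7 7 7
j stops at 7, i stops at 7; i≥j ⇒ return 7. a=3 3 7 3 3 3 7 7 7 7 7 7

3 3 7 3 3 3 7 7 7 7 7 7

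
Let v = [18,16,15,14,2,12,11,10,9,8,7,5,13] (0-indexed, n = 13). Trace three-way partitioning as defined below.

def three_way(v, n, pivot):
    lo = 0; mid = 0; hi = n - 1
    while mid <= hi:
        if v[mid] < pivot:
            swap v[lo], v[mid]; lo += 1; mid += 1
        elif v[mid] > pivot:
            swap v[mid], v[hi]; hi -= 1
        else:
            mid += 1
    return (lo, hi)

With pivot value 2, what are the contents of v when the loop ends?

[2,15,14,16,12,11,10,9,8,7,5,13,18]

pivot = 2; lo=0, mid=0, hi=12
v[mid]=18>2: swap v[0],v[12]; hi=11 → [13,16,15,14,2,12,11,10,9,8,7,5,18]
v[mid]=13>2: swap v[0],v[11]; hi=10 → [5,16,15,14,2,12,11,10,9,8,7,13,18]
v[mid]=5>2: swap v[0],v[10]; hi=9 → [7,16,15,14,2,12,11,10,9,8,5,13,18]
v[mid]=7>2: swap v[0],v[9]; hi=8 → [8,16,15,14,2,12,11,10,9,7,5,13,18]
v[mid]=8>2: swap v[0],v[8]; hi=7 → [9,16,15,14,2,12,11,10,8,7,5,13,18]
v[mid]=9>2: swap v[0],v[7]; hi=6 → [10,16,15,14,2,12,11,9,8,7,5,13,18]
v[mid]=10>2: swap v[0],v[6]; hi=5 → [11,16,15,14,2,12,10,9,8,7,5,13,18]
v[mid]=11>2: swap v[0],v[5]; hi=4 → [12,16,15,14,2,11,10,9,8,7,5,13,18]
v[mid]=12>2: swap v[0],v[4]; hi=3 → [2,16,15,14,12,11,10,9,8,7,5,13,18]
v[mid]=2=2: mid=1
v[mid]=16>2: swap v[1],v[3]; hi=2 → [2,14,15,16,12,11,10,9,8,7,5,13,18]
v[mid]=14>2: swap v[1],v[2]; hi=1 → [2,15,14,16,12,11,10,9,8,7,5,13,18]
v[mid]=15>2: swap v[1],v[1]; hi=0 → [2,15,14,16,12,11,10,9,8,7,5,13,18]
end: lo=0, hi=0; v = [2,15,14,16,12,11,10,9,8,7,5,13,18]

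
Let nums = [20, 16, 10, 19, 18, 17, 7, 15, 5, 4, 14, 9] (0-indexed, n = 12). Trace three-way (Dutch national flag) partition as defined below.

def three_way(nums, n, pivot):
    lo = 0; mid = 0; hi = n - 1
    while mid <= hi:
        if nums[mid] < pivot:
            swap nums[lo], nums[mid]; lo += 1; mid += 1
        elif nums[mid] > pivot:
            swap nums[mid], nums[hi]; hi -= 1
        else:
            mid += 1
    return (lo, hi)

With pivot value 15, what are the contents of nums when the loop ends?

pivot = 15; lo=0, mid=0, hi=11
nums[mid]=20>15: swap nums[0],nums[11]; hi=10 → [9, 16, 10, 19, 18, 17, 7, 15, 5, 4, 14, 20]
nums[mid]=9<15: swap nums[0],nums[0]; lo=1,mid=1 → [9, 16, 10, 19, 18, 17, 7, 15, 5, 4, 14, 20]
nums[mid]=16>15: swap nums[1],nums[10]; hi=9 → [9, 14, 10, 19, 18, 17, 7, 15, 5, 4, 16, 20]
nums[mid]=14<15: swap nums[1],nums[1]; lo=2,mid=2 → [9, 14, 10, 19, 18, 17, 7, 15, 5, 4, 16, 20]
nums[mid]=10<15: swap nums[2],nums[2]; lo=3,mid=3 → [9, 14, 10, 19, 18, 17, 7, 15, 5, 4, 16, 20]
nums[mid]=19>15: swap nums[3],nums[9]; hi=8 → [9, 14, 10, 4, 18, 17, 7, 15, 5, 19, 16, 20]
nums[mid]=4<15: swap nums[3],nums[3]; lo=4,mid=4 → [9, 14, 10, 4, 18, 17, 7, 15, 5, 19, 16, 20]
nums[mid]=18>15: swap nums[4],nums[8]; hi=7 → [9, 14, 10, 4, 5, 17, 7, 15, 18, 19, 16, 20]
nums[mid]=5<15: swap nums[4],nums[4]; lo=5,mid=5 → [9, 14, 10, 4, 5, 17, 7, 15, 18, 19, 16, 20]
nums[mid]=17>15: swap nums[5],nums[7]; hi=6 → [9, 14, 10, 4, 5, 15, 7, 17, 18, 19, 16, 20]
nums[mid]=15=15: mid=6
nums[mid]=7<15: swap nums[5],nums[6]; lo=6,mid=7 → [9, 14, 10, 4, 5, 7, 15, 17, 18, 19, 16, 20]
end: lo=6, hi=6; nums = [9, 14, 10, 4, 5, 7, 15, 17, 18, 19, 16, 20]

[9, 14, 10, 4, 5, 7, 15, 17, 18, 19, 16, 20]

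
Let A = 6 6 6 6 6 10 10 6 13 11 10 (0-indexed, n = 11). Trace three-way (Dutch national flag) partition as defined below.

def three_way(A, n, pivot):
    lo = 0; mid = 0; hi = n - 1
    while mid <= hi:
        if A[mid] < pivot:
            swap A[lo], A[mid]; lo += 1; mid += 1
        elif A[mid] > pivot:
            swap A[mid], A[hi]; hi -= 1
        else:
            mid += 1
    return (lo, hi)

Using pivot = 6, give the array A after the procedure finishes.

pivot = 6; lo=0, mid=0, hi=10
A[mid]=6=6: mid=1
A[mid]=6=6: mid=2
A[mid]=6=6: mid=3
A[mid]=6=6: mid=4
A[mid]=6=6: mid=5
A[mid]=10>6: swap A[5],A[10]; hi=9 → 6 6 6 6 6 10 10 6 13 11 10
A[mid]=10>6: swap A[5],A[9]; hi=8 → 6 6 6 6 6 11 10 6 13 10 10
A[mid]=11>6: swap A[5],A[8]; hi=7 → 6 6 6 6 6 13 10 6 11 10 10
A[mid]=13>6: swap A[5],A[7]; hi=6 → 6 6 6 6 6 6 10 13 11 10 10
A[mid]=6=6: mid=6
A[mid]=10>6: swap A[6],A[6]; hi=5 → 6 6 6 6 6 6 10 13 11 10 10
end: lo=0, hi=5; A = 6 6 6 6 6 6 10 13 11 10 10

6 6 6 6 6 6 10 13 11 10 10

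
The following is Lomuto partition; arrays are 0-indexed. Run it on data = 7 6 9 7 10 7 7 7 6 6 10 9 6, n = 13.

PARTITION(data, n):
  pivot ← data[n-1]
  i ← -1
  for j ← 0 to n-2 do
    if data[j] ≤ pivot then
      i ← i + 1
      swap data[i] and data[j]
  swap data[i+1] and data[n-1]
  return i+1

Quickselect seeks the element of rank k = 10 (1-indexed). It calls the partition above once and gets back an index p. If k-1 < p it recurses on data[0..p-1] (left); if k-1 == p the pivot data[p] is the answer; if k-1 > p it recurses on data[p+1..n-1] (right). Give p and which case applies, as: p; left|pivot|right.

3; right

pivot = data[12] = 6; i = -1
j=0: data[0]=7 > 6 → no swap
j=1: data[1]=6 ≤ 6 → i=0, swap data[0],data[1] → 6 7 9 7 10 7 7 7 6 6 10 9 6
j=2: data[2]=9 > 6 → no swap
j=3: data[3]=7 > 6 → no swap
j=4: data[4]=10 > 6 → no swap
j=5: data[5]=7 > 6 → no swap
j=6: data[6]=7 > 6 → no swap
j=7: data[7]=7 > 6 → no swap
j=8: data[8]=6 ≤ 6 → i=1, swap data[1],data[8] → 6 6 9 7 10 7 7 7 7 6 10 9 6
j=9: data[9]=6 ≤ 6 → i=2, swap data[2],data[9] → 6 6 6 7 10 7 7 7 7 9 10 9 6
j=10: data[10]=10 > 6 → no swap
j=11: data[11]=9 > 6 → no swap
final swap data[3],data[12] → 6 6 6 6 10 7 7 7 7 9 10 9 7; return 3
p = 3; k-1 = 9 > 3 ⇒ right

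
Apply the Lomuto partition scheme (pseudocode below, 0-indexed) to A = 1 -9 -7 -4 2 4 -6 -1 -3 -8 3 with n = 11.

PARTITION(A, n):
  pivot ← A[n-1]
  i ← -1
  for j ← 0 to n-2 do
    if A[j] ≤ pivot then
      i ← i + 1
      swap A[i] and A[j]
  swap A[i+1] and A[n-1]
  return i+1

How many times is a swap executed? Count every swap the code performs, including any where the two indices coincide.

10

pivot = A[10] = 3; i = -1
j=0: A[0]=1 ≤ 3 → i=0, swap A[0],A[0] (no change) → 1 -9 -7 -4 2 4 -6 -1 -3 -8 3
j=1: A[1]=-9 ≤ 3 → i=1, swap A[1],A[1] (no change) → 1 -9 -7 -4 2 4 -6 -1 -3 -8 3
j=2: A[2]=-7 ≤ 3 → i=2, swap A[2],A[2] (no change) → 1 -9 -7 -4 2 4 -6 -1 -3 -8 3
j=3: A[3]=-4 ≤ 3 → i=3, swap A[3],A[3] (no change) → 1 -9 -7 -4 2 4 -6 -1 -3 -8 3
j=4: A[4]=2 ≤ 3 → i=4, swap A[4],A[4] (no change) → 1 -9 -7 -4 2 4 -6 -1 -3 -8 3
j=5: A[5]=4 > 3 → no swap
j=6: A[6]=-6 ≤ 3 → i=5, swap A[5],A[6] → 1 -9 -7 -4 2 -6 4 -1 -3 -8 3
j=7: A[7]=-1 ≤ 3 → i=6, swap A[6],A[7] → 1 -9 -7 -4 2 -6 -1 4 -3 -8 3
j=8: A[8]=-3 ≤ 3 → i=7, swap A[7],A[8] → 1 -9 -7 -4 2 -6 -1 -3 4 -8 3
j=9: A[9]=-8 ≤ 3 → i=8, swap A[8],A[9] → 1 -9 -7 -4 2 -6 -1 -3 -8 4 3
final swap A[9],A[10] → 1 -9 -7 -4 2 -6 -1 -3 -8 3 4; return 9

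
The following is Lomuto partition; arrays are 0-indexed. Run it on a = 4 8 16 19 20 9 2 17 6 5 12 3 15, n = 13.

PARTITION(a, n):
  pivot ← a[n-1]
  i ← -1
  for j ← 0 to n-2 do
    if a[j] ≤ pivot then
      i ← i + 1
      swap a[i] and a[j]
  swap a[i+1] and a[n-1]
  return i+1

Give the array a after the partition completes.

pivot = a[12] = 15; i = -1
j=0: a[0]=4 ≤ 15 → i=0, swap a[0],a[0] (no change) → 4 8 16 19 20 9 2 17 6 5 12 3 15
j=1: a[1]=8 ≤ 15 → i=1, swap a[1],a[1] (no change) → 4 8 16 19 20 9 2 17 6 5 12 3 15
j=2: a[2]=16 > 15 → no swap
j=3: a[3]=19 > 15 → no swap
j=4: a[4]=20 > 15 → no swap
j=5: a[5]=9 ≤ 15 → i=2, swap a[2],a[5] → 4 8 9 19 20 16 2 17 6 5 12 3 15
j=6: a[6]=2 ≤ 15 → i=3, swap a[3],a[6] → 4 8 9 2 20 16 19 17 6 5 12 3 15
j=7: a[7]=17 > 15 → no swap
j=8: a[8]=6 ≤ 15 → i=4, swap a[4],a[8] → 4 8 9 2 6 16 19 17 20 5 12 3 15
j=9: a[9]=5 ≤ 15 → i=5, swap a[5],a[9] → 4 8 9 2 6 5 19 17 20 16 12 3 15
j=10: a[10]=12 ≤ 15 → i=6, swap a[6],a[10] → 4 8 9 2 6 5 12 17 20 16 19 3 15
j=11: a[11]=3 ≤ 15 → i=7, swap a[7],a[11] → 4 8 9 2 6 5 12 3 20 16 19 17 15
final swap a[8],a[12] → 4 8 9 2 6 5 12 3 15 16 19 17 20; return 8

4 8 9 2 6 5 12 3 15 16 19 17 20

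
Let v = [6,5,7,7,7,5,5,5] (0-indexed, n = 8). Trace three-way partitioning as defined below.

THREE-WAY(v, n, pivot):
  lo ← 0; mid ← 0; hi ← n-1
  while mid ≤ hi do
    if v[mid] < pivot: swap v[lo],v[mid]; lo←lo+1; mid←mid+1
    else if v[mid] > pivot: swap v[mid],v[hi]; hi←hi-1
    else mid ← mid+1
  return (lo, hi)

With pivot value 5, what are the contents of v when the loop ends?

lo=0 mid=0 hi=7
6>5: swap(0,7), hi=6 ⇒ [5,5,7,7,7,5,5,6]
5=5: mid=1
5=5: mid=2
7>5: swap(2,6), hi=5 ⇒ [5,5,5,7,7,5,7,6]
5=5: mid=3
7>5: swap(3,5), hi=4 ⇒ [5,5,5,5,7,7,7,6]
5=5: mid=4
7>5: swap(4,4), hi=3 ⇒ [5,5,5,5,7,7,7,6]
done. lo=0 hi=3; v=[5,5,5,5,7,7,7,6]

[5,5,5,5,7,7,7,6]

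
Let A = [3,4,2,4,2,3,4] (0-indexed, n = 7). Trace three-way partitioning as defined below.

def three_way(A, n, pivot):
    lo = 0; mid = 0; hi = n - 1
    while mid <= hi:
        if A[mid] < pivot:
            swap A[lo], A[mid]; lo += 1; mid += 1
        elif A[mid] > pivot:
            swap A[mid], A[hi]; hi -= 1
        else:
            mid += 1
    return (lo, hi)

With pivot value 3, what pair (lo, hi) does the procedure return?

lo=0 mid=0 hi=6
3=3: mid=1
4>3: swap(1,6), hi=5 ⇒ [3,4,2,4,2,3,4]
4>3: swap(1,5), hi=4 ⇒ [3,3,2,4,2,4,4]
3=3: mid=2
2<3: swap(0,2), lo=1 mid=3 ⇒ [2,3,3,4,2,4,4]
4>3: swap(3,4), hi=3 ⇒ [2,3,3,2,4,4,4]
2<3: swap(1,3), lo=2 mid=4 ⇒ [2,2,3,3,4,4,4]
done. lo=2 hi=3; A=[2,2,3,3,4,4,4]

(2, 3)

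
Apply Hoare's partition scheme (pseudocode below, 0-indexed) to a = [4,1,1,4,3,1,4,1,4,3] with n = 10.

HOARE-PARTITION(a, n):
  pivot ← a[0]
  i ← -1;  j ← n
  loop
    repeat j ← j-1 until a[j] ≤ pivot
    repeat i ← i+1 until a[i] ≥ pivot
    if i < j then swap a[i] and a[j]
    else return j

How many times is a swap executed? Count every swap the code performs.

3

pivot = a[0] = 4; i = -1, j = 10
j→9 (a[9]=3≤4), i→0 (a[0]=4≥4); i<j, swap → [3,1,1,4,3,1,4,1,4,4]
j→8 (a[8]=4≤4), i→3 (a[3]=4≥4); i<j, swap → [3,1,1,4,3,1,4,1,4,4]
j→7 (a[7]=1≤4), i→6 (a[6]=4≥4); i<j, swap → [3,1,1,4,3,1,1,4,4,4]
j→6, i→7; i≥j, return j=6. a = [3,1,1,4,3,1,1,4,4,4]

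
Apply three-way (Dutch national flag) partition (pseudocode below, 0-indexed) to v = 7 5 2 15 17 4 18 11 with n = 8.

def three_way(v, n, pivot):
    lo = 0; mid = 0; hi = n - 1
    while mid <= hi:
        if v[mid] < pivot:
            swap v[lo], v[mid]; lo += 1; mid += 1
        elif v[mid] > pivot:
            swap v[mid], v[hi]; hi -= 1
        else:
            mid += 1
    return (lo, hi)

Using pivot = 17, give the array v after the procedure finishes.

pivot = 17; lo=0, mid=0, hi=7
v[mid]=7<17: swap v[0],v[0]; lo=1,mid=1 → 7 5 2 15 17 4 18 11
v[mid]=5<17: swap v[1],v[1]; lo=2,mid=2 → 7 5 2 15 17 4 18 11
v[mid]=2<17: swap v[2],v[2]; lo=3,mid=3 → 7 5 2 15 17 4 18 11
v[mid]=15<17: swap v[3],v[3]; lo=4,mid=4 → 7 5 2 15 17 4 18 11
v[mid]=17=17: mid=5
v[mid]=4<17: swap v[4],v[5]; lo=5,mid=6 → 7 5 2 15 4 17 18 11
v[mid]=18>17: swap v[6],v[7]; hi=6 → 7 5 2 15 4 17 11 18
v[mid]=11<17: swap v[5],v[6]; lo=6,mid=7 → 7 5 2 15 4 11 17 18
end: lo=6, hi=6; v = 7 5 2 15 4 11 17 18

7 5 2 15 4 11 17 18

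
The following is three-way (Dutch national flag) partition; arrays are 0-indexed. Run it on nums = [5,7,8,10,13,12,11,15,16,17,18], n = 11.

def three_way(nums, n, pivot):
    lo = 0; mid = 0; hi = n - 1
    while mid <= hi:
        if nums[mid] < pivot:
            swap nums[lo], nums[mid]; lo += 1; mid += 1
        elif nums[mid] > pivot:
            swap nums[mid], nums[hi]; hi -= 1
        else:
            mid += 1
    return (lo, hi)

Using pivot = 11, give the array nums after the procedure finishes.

[5,7,8,10,11,12,15,16,17,18,13]

pivot = 11; lo=0, mid=0, hi=10
nums[mid]=5<11: swap nums[0],nums[0]; lo=1,mid=1 → [5,7,8,10,13,12,11,15,16,17,18]
nums[mid]=7<11: swap nums[1],nums[1]; lo=2,mid=2 → [5,7,8,10,13,12,11,15,16,17,18]
nums[mid]=8<11: swap nums[2],nums[2]; lo=3,mid=3 → [5,7,8,10,13,12,11,15,16,17,18]
nums[mid]=10<11: swap nums[3],nums[3]; lo=4,mid=4 → [5,7,8,10,13,12,11,15,16,17,18]
nums[mid]=13>11: swap nums[4],nums[10]; hi=9 → [5,7,8,10,18,12,11,15,16,17,13]
nums[mid]=18>11: swap nums[4],nums[9]; hi=8 → [5,7,8,10,17,12,11,15,16,18,13]
nums[mid]=17>11: swap nums[4],nums[8]; hi=7 → [5,7,8,10,16,12,11,15,17,18,13]
nums[mid]=16>11: swap nums[4],nums[7]; hi=6 → [5,7,8,10,15,12,11,16,17,18,13]
nums[mid]=15>11: swap nums[4],nums[6]; hi=5 → [5,7,8,10,11,12,15,16,17,18,13]
nums[mid]=11=11: mid=5
nums[mid]=12>11: swap nums[5],nums[5]; hi=4 → [5,7,8,10,11,12,15,16,17,18,13]
end: lo=4, hi=4; nums = [5,7,8,10,11,12,15,16,17,18,13]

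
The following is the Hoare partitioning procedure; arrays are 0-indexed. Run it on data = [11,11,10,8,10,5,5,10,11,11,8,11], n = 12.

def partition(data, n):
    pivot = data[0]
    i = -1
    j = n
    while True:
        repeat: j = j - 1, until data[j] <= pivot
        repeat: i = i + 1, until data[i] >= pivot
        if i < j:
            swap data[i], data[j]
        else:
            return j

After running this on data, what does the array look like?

[11,8,10,8,10,5,5,10,11,11,11,11]

pivot = data[0] = 11; i = -1, j = 12
j→11 (data[11]=11≤11), i→0 (data[0]=11≥11); i<j, swap → [11,11,10,8,10,5,5,10,11,11,8,11]
j→10 (data[10]=8≤11), i→1 (data[1]=11≥11); i<j, swap → [11,8,10,8,10,5,5,10,11,11,11,11]
j→9 (data[9]=11≤11), i→8 (data[8]=11≥11); i<j, swap → [11,8,10,8,10,5,5,10,11,11,11,11]
j→8, i→9; i≥j, return j=8. data = [11,8,10,8,10,5,5,10,11,11,11,11]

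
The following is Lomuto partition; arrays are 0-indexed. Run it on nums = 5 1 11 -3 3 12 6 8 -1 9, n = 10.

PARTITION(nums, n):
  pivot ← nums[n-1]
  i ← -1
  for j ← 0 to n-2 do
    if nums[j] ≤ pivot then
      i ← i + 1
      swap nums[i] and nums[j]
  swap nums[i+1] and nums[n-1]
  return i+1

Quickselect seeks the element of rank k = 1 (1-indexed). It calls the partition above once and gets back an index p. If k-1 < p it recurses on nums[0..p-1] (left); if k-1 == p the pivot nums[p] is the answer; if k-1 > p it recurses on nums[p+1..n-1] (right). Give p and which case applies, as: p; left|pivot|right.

pivot = nums[9] = 9; i = -1
j=0: nums[0]=5 ≤ 9 → i=0, swap nums[0],nums[0] (no change) → 5 1 11 -3 3 12 6 8 -1 9
j=1: nums[1]=1 ≤ 9 → i=1, swap nums[1],nums[1] (no change) → 5 1 11 -3 3 12 6 8 -1 9
j=2: nums[2]=11 > 9 → no swap
j=3: nums[3]=-3 ≤ 9 → i=2, swap nums[2],nums[3] → 5 1 -3 11 3 12 6 8 -1 9
j=4: nums[4]=3 ≤ 9 → i=3, swap nums[3],nums[4] → 5 1 -3 3 11 12 6 8 -1 9
j=5: nums[5]=12 > 9 → no swap
j=6: nums[6]=6 ≤ 9 → i=4, swap nums[4],nums[6] → 5 1 -3 3 6 12 11 8 -1 9
j=7: nums[7]=8 ≤ 9 → i=5, swap nums[5],nums[7] → 5 1 -3 3 6 8 11 12 -1 9
j=8: nums[8]=-1 ≤ 9 → i=6, swap nums[6],nums[8] → 5 1 -3 3 6 8 -1 12 11 9
final swap nums[7],nums[9] → 5 1 -3 3 6 8 -1 9 11 12; return 7
p = 7; k-1 = 0 < 7 ⇒ left

7; left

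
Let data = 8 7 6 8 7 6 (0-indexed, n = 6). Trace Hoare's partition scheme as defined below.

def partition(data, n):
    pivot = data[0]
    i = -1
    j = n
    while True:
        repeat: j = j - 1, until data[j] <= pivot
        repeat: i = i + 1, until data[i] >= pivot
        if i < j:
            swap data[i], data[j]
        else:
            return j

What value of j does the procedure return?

pivot = data[0] = 8; i = -1, j = 6
j→5 (data[5]=6≤8), i→0 (data[0]=8≥8); i<j, swap → 6 7 6 8 7 8
j→4 (data[4]=7≤8), i→3 (data[3]=8≥8); i<j, swap → 6 7 6 7 8 8
j→3, i→4; i≥j, return j=3. data = 6 7 6 7 8 8

3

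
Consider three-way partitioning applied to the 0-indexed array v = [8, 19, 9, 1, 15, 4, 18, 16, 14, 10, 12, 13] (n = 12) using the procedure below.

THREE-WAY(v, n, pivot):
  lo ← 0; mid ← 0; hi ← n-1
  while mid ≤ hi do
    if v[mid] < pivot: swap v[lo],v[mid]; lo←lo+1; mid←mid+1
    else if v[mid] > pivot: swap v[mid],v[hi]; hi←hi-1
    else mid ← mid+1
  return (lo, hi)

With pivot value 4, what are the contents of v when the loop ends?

[1, 4, 9, 15, 19, 18, 16, 14, 10, 12, 13, 8]

lo=0 mid=0 hi=11
8>4: swap(0,11), hi=10 ⇒ [13, 19, 9, 1, 15, 4, 18, 16, 14, 10, 12, 8]
13>4: swap(0,10), hi=9 ⇒ [12, 19, 9, 1, 15, 4, 18, 16, 14, 10, 13, 8]
12>4: swap(0,9), hi=8 ⇒ [10, 19, 9, 1, 15, 4, 18, 16, 14, 12, 13, 8]
10>4: swap(0,8), hi=7 ⇒ [14, 19, 9, 1, 15, 4, 18, 16, 10, 12, 13, 8]
14>4: swap(0,7), hi=6 ⇒ [16, 19, 9, 1, 15, 4, 18, 14, 10, 12, 13, 8]
16>4: swap(0,6), hi=5 ⇒ [18, 19, 9, 1, 15, 4, 16, 14, 10, 12, 13, 8]
18>4: swap(0,5), hi=4 ⇒ [4, 19, 9, 1, 15, 18, 16, 14, 10, 12, 13, 8]
4=4: mid=1
19>4: swap(1,4), hi=3 ⇒ [4, 15, 9, 1, 19, 18, 16, 14, 10, 12, 13, 8]
15>4: swap(1,3), hi=2 ⇒ [4, 1, 9, 15, 19, 18, 16, 14, 10, 12, 13, 8]
1<4: swap(0,1), lo=1 mid=2 ⇒ [1, 4, 9, 15, 19, 18, 16, 14, 10, 12, 13, 8]
9>4: swap(2,2), hi=1 ⇒ [1, 4, 9, 15, 19, 18, 16, 14, 10, 12, 13, 8]
done. lo=1 hi=1; v=[1, 4, 9, 15, 19, 18, 16, 14, 10, 12, 13, 8]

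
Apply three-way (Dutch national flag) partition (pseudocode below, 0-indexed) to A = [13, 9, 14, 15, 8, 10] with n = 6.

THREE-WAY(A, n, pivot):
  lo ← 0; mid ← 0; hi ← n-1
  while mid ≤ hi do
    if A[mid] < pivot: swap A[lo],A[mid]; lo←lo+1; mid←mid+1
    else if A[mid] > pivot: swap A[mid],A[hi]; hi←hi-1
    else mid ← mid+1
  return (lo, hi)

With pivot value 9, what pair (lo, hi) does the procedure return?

pivot = 9; lo=0, mid=0, hi=5
A[mid]=13>9: swap A[0],A[5]; hi=4 → [10, 9, 14, 15, 8, 13]
A[mid]=10>9: swap A[0],A[4]; hi=3 → [8, 9, 14, 15, 10, 13]
A[mid]=8<9: swap A[0],A[0]; lo=1,mid=1 → [8, 9, 14, 15, 10, 13]
A[mid]=9=9: mid=2
A[mid]=14>9: swap A[2],A[3]; hi=2 → [8, 9, 15, 14, 10, 13]
A[mid]=15>9: swap A[2],A[2]; hi=1 → [8, 9, 15, 14, 10, 13]
end: lo=1, hi=1; A = [8, 9, 15, 14, 10, 13]

(1, 1)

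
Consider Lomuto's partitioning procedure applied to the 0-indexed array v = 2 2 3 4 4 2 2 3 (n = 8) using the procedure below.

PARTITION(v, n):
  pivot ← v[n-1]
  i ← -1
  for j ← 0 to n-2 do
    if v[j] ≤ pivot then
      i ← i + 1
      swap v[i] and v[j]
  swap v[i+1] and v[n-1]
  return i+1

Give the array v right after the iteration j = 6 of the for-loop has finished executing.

pivot=3, i=-1
j=0: 2≤3, i=0, swap(0,0) ⇒ 2 2 3 4 4 2 2 3
j=1: 2≤3, i=1, swap(1,1) ⇒ 2 2 3 4 4 2 2 3
j=2: 3≤3, i=2, swap(2,2) ⇒ 2 2 3 4 4 2 2 3
j=3: 4>3, skip
j=4: 4>3, skip
j=5: 2≤3, i=3, swap(3,5) ⇒ 2 2 3 2 4 4 2 3
j=6: 2≤3, i=4, swap(4,6) ⇒ 2 2 3 2 2 4 4 3
(after j=6) v = 2 2 3 2 2 4 4 3

2 2 3 2 2 4 4 3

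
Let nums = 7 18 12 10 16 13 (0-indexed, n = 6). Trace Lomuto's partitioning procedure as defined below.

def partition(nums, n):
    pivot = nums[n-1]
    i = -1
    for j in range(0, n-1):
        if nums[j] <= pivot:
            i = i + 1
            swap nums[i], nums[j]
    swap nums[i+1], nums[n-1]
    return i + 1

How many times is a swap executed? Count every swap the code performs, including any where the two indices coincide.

pivot = nums[5] = 13; i = -1
j=0: nums[0]=7 ≤ 13 → i=0, swap nums[0],nums[0] (no change) → 7 18 12 10 16 13
j=1: nums[1]=18 > 13 → no swap
j=2: nums[2]=12 ≤ 13 → i=1, swap nums[1],nums[2] → 7 12 18 10 16 13
j=3: nums[3]=10 ≤ 13 → i=2, swap nums[2],nums[3] → 7 12 10 18 16 13
j=4: nums[4]=16 > 13 → no swap
final swap nums[3],nums[5] → 7 12 10 13 16 18; return 3

4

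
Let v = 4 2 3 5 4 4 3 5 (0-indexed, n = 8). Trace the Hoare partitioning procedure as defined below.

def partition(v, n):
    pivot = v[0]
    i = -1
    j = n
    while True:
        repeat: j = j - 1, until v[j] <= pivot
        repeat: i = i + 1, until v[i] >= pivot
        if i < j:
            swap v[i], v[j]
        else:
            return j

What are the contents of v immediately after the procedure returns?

pivot=4
j stops at 6 (3), i stops at 0 (4); swap ⇒ 3 2 3 5 4 4 4 5
j stops at 5 (4), i stops at 3 (5); swap ⇒ 3 2 3 4 4 5 4 5
j stops at 4, i stops at 4; i≥j ⇒ return 4. v=3 2 3 4 4 5 4 5

3 2 3 4 4 5 4 5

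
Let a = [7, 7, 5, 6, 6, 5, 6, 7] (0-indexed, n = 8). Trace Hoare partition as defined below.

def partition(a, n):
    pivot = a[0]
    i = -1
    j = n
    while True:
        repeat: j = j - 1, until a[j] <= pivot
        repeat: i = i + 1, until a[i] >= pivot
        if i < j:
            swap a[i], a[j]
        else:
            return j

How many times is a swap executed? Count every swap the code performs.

pivot = a[0] = 7; i = -1, j = 8
j→7 (a[7]=7≤7), i→0 (a[0]=7≥7); i<j, swap → [7, 7, 5, 6, 6, 5, 6, 7]
j→6 (a[6]=6≤7), i→1 (a[1]=7≥7); i<j, swap → [7, 6, 5, 6, 6, 5, 7, 7]
j→5, i→6; i≥j, return j=5. a = [7, 6, 5, 6, 6, 5, 7, 7]

2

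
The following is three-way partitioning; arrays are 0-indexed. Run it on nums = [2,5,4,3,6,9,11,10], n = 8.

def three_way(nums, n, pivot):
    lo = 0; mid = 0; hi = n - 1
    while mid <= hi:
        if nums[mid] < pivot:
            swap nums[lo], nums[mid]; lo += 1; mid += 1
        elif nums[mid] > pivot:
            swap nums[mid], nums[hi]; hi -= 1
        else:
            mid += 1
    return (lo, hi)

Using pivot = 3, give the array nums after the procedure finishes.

pivot = 3; lo=0, mid=0, hi=7
nums[mid]=2<3: swap nums[0],nums[0]; lo=1,mid=1 → [2,5,4,3,6,9,11,10]
nums[mid]=5>3: swap nums[1],nums[7]; hi=6 → [2,10,4,3,6,9,11,5]
nums[mid]=10>3: swap nums[1],nums[6]; hi=5 → [2,11,4,3,6,9,10,5]
nums[mid]=11>3: swap nums[1],nums[5]; hi=4 → [2,9,4,3,6,11,10,5]
nums[mid]=9>3: swap nums[1],nums[4]; hi=3 → [2,6,4,3,9,11,10,5]
nums[mid]=6>3: swap nums[1],nums[3]; hi=2 → [2,3,4,6,9,11,10,5]
nums[mid]=3=3: mid=2
nums[mid]=4>3: swap nums[2],nums[2]; hi=1 → [2,3,4,6,9,11,10,5]
end: lo=1, hi=1; nums = [2,3,4,6,9,11,10,5]

[2,3,4,6,9,11,10,5]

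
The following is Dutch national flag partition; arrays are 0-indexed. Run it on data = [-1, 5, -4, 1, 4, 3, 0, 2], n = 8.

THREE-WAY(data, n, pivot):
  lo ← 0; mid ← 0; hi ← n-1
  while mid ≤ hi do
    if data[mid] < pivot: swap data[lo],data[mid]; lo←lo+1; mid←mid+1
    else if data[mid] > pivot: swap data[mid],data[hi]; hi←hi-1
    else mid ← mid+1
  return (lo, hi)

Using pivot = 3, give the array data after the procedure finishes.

pivot = 3; lo=0, mid=0, hi=7
data[mid]=-1<3: swap data[0],data[0]; lo=1,mid=1 → [-1, 5, -4, 1, 4, 3, 0, 2]
data[mid]=5>3: swap data[1],data[7]; hi=6 → [-1, 2, -4, 1, 4, 3, 0, 5]
data[mid]=2<3: swap data[1],data[1]; lo=2,mid=2 → [-1, 2, -4, 1, 4, 3, 0, 5]
data[mid]=-4<3: swap data[2],data[2]; lo=3,mid=3 → [-1, 2, -4, 1, 4, 3, 0, 5]
data[mid]=1<3: swap data[3],data[3]; lo=4,mid=4 → [-1, 2, -4, 1, 4, 3, 0, 5]
data[mid]=4>3: swap data[4],data[6]; hi=5 → [-1, 2, -4, 1, 0, 3, 4, 5]
data[mid]=0<3: swap data[4],data[4]; lo=5,mid=5 → [-1, 2, -4, 1, 0, 3, 4, 5]
data[mid]=3=3: mid=6
end: lo=5, hi=5; data = [-1, 2, -4, 1, 0, 3, 4, 5]

[-1, 2, -4, 1, 0, 3, 4, 5]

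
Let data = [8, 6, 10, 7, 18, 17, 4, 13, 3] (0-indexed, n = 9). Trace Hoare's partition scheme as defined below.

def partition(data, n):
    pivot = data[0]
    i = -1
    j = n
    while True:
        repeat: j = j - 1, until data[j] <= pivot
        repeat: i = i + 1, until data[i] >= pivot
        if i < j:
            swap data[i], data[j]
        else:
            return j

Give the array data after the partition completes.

pivot = data[0] = 8; i = -1, j = 9
j→8 (data[8]=3≤8), i→0 (data[0]=8≥8); i<j, swap → [3, 6, 10, 7, 18, 17, 4, 13, 8]
j→6 (data[6]=4≤8), i→2 (data[2]=10≥8); i<j, swap → [3, 6, 4, 7, 18, 17, 10, 13, 8]
j→3, i→4; i≥j, return j=3. data = [3, 6, 4, 7, 18, 17, 10, 13, 8]

[3, 6, 4, 7, 18, 17, 10, 13, 8]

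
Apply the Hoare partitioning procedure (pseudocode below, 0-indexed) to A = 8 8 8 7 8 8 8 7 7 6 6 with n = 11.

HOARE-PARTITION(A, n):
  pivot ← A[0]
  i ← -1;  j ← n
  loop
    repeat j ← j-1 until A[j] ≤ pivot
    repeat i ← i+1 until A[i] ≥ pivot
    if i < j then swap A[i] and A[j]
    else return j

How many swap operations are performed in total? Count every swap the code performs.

pivot = A[0] = 8; i = -1, j = 11
j→10 (A[10]=6≤8), i→0 (A[0]=8≥8); i<j, swap → 6 8 8 7 8 8 8 7 7 6 8
j→9 (A[9]=6≤8), i→1 (A[1]=8≥8); i<j, swap → 6 6 8 7 8 8 8 7 7 8 8
j→8 (A[8]=7≤8), i→2 (A[2]=8≥8); i<j, swap → 6 6 7 7 8 8 8 7 8 8 8
j→7 (A[7]=7≤8), i→4 (A[4]=8≥8); i<j, swap → 6 6 7 7 7 8 8 8 8 8 8
j→6 (A[6]=8≤8), i→5 (A[5]=8≥8); i<j, swap → 6 6 7 7 7 8 8 8 8 8 8
j→5, i→6; i≥j, return j=5. A = 6 6 7 7 7 8 8 8 8 8 8

5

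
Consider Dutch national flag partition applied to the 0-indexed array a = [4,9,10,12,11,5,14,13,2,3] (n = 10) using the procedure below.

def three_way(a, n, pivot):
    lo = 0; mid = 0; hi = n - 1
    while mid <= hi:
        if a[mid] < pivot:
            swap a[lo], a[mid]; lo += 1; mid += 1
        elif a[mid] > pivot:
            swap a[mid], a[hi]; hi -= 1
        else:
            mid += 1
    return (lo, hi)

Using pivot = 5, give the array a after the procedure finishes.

[4,3,2,5,11,14,13,12,10,9]

pivot = 5; lo=0, mid=0, hi=9
a[mid]=4<5: swap a[0],a[0]; lo=1,mid=1 → [4,9,10,12,11,5,14,13,2,3]
a[mid]=9>5: swap a[1],a[9]; hi=8 → [4,3,10,12,11,5,14,13,2,9]
a[mid]=3<5: swap a[1],a[1]; lo=2,mid=2 → [4,3,10,12,11,5,14,13,2,9]
a[mid]=10>5: swap a[2],a[8]; hi=7 → [4,3,2,12,11,5,14,13,10,9]
a[mid]=2<5: swap a[2],a[2]; lo=3,mid=3 → [4,3,2,12,11,5,14,13,10,9]
a[mid]=12>5: swap a[3],a[7]; hi=6 → [4,3,2,13,11,5,14,12,10,9]
a[mid]=13>5: swap a[3],a[6]; hi=5 → [4,3,2,14,11,5,13,12,10,9]
a[mid]=14>5: swap a[3],a[5]; hi=4 → [4,3,2,5,11,14,13,12,10,9]
a[mid]=5=5: mid=4
a[mid]=11>5: swap a[4],a[4]; hi=3 → [4,3,2,5,11,14,13,12,10,9]
end: lo=3, hi=3; a = [4,3,2,5,11,14,13,12,10,9]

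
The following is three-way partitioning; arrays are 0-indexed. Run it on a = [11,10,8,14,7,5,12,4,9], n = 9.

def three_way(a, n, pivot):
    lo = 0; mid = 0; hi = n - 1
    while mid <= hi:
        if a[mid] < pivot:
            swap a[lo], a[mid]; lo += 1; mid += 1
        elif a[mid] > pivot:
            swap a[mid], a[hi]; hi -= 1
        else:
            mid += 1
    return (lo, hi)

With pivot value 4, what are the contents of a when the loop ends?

lo=0 mid=0 hi=8
11>4: swap(0,8), hi=7 ⇒ [9,10,8,14,7,5,12,4,11]
9>4: swap(0,7), hi=6 ⇒ [4,10,8,14,7,5,12,9,11]
4=4: mid=1
10>4: swap(1,6), hi=5 ⇒ [4,12,8,14,7,5,10,9,11]
12>4: swap(1,5), hi=4 ⇒ [4,5,8,14,7,12,10,9,11]
5>4: swap(1,4), hi=3 ⇒ [4,7,8,14,5,12,10,9,11]
7>4: swap(1,3), hi=2 ⇒ [4,14,8,7,5,12,10,9,11]
14>4: swap(1,2), hi=1 ⇒ [4,8,14,7,5,12,10,9,11]
8>4: swap(1,1), hi=0 ⇒ [4,8,14,7,5,12,10,9,11]
done. lo=0 hi=0; a=[4,8,14,7,5,12,10,9,11]

[4,8,14,7,5,12,10,9,11]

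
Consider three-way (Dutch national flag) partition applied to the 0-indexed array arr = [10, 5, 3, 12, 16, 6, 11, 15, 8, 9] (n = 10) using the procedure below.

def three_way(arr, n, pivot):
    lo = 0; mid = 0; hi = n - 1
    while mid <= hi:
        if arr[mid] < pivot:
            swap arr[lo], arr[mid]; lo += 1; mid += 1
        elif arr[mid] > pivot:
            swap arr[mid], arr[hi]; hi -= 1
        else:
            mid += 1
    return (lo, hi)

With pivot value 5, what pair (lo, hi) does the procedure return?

(1, 1)

pivot = 5; lo=0, mid=0, hi=9
arr[mid]=10>5: swap arr[0],arr[9]; hi=8 → [9, 5, 3, 12, 16, 6, 11, 15, 8, 10]
arr[mid]=9>5: swap arr[0],arr[8]; hi=7 → [8, 5, 3, 12, 16, 6, 11, 15, 9, 10]
arr[mid]=8>5: swap arr[0],arr[7]; hi=6 → [15, 5, 3, 12, 16, 6, 11, 8, 9, 10]
arr[mid]=15>5: swap arr[0],arr[6]; hi=5 → [11, 5, 3, 12, 16, 6, 15, 8, 9, 10]
arr[mid]=11>5: swap arr[0],arr[5]; hi=4 → [6, 5, 3, 12, 16, 11, 15, 8, 9, 10]
arr[mid]=6>5: swap arr[0],arr[4]; hi=3 → [16, 5, 3, 12, 6, 11, 15, 8, 9, 10]
arr[mid]=16>5: swap arr[0],arr[3]; hi=2 → [12, 5, 3, 16, 6, 11, 15, 8, 9, 10]
arr[mid]=12>5: swap arr[0],arr[2]; hi=1 → [3, 5, 12, 16, 6, 11, 15, 8, 9, 10]
arr[mid]=3<5: swap arr[0],arr[0]; lo=1,mid=1 → [3, 5, 12, 16, 6, 11, 15, 8, 9, 10]
arr[mid]=5=5: mid=2
end: lo=1, hi=1; arr = [3, 5, 12, 16, 6, 11, 15, 8, 9, 10]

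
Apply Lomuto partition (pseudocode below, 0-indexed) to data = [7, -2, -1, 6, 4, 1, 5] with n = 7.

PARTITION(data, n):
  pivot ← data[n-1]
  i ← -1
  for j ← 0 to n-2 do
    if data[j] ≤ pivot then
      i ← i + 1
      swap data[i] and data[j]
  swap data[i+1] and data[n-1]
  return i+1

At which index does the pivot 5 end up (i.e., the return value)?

4

pivot = data[6] = 5; i = -1
j=0: data[0]=7 > 5 → no swap
j=1: data[1]=-2 ≤ 5 → i=0, swap data[0],data[1] → [-2, 7, -1, 6, 4, 1, 5]
j=2: data[2]=-1 ≤ 5 → i=1, swap data[1],data[2] → [-2, -1, 7, 6, 4, 1, 5]
j=3: data[3]=6 > 5 → no swap
j=4: data[4]=4 ≤ 5 → i=2, swap data[2],data[4] → [-2, -1, 4, 6, 7, 1, 5]
j=5: data[5]=1 ≤ 5 → i=3, swap data[3],data[5] → [-2, -1, 4, 1, 7, 6, 5]
final swap data[4],data[6] → [-2, -1, 4, 1, 5, 6, 7]; return 4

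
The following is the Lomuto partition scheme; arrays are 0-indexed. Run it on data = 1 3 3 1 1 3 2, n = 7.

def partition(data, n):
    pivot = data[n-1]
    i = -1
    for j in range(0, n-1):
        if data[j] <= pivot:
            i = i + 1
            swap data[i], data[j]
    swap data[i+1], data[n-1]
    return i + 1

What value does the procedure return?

3

pivot = data[6] = 2; i = -1
j=0: data[0]=1 ≤ 2 → i=0, swap data[0],data[0] (no change) → 1 3 3 1 1 3 2
j=1: data[1]=3 > 2 → no swap
j=2: data[2]=3 > 2 → no swap
j=3: data[3]=1 ≤ 2 → i=1, swap data[1],data[3] → 1 1 3 3 1 3 2
j=4: data[4]=1 ≤ 2 → i=2, swap data[2],data[4] → 1 1 1 3 3 3 2
j=5: data[5]=3 > 2 → no swap
final swap data[3],data[6] → 1 1 1 2 3 3 3; return 3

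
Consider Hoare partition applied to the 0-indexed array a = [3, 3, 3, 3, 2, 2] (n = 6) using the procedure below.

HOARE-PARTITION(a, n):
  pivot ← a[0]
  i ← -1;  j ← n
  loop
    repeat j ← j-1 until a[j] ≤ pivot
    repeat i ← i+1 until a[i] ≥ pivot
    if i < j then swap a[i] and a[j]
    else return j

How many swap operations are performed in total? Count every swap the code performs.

3

pivot = a[0] = 3; i = -1, j = 6
j→5 (a[5]=2≤3), i→0 (a[0]=3≥3); i<j, swap → [2, 3, 3, 3, 2, 3]
j→4 (a[4]=2≤3), i→1 (a[1]=3≥3); i<j, swap → [2, 2, 3, 3, 3, 3]
j→3 (a[3]=3≤3), i→2 (a[2]=3≥3); i<j, swap → [2, 2, 3, 3, 3, 3]
j→2, i→3; i≥j, return j=2. a = [2, 2, 3, 3, 3, 3]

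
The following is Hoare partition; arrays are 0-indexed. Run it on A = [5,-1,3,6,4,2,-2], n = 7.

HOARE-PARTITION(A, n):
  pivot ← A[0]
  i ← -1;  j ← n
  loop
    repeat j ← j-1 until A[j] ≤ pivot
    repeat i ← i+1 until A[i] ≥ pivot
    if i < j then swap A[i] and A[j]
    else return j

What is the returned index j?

4

pivot = A[0] = 5; i = -1, j = 7
j→6 (A[6]=-2≤5), i→0 (A[0]=5≥5); i<j, swap → [-2,-1,3,6,4,2,5]
j→5 (A[5]=2≤5), i→3 (A[3]=6≥5); i<j, swap → [-2,-1,3,2,4,6,5]
j→4, i→5; i≥j, return j=4. A = [-2,-1,3,2,4,6,5]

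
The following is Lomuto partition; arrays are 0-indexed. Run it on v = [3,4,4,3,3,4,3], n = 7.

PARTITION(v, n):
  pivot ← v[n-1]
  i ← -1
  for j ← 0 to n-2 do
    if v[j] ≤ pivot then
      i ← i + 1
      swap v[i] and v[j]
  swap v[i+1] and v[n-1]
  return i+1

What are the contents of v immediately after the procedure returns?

pivot = v[6] = 3; i = -1
j=0: v[0]=3 ≤ 3 → i=0, swap v[0],v[0] (no change) → [3,4,4,3,3,4,3]
j=1: v[1]=4 > 3 → no swap
j=2: v[2]=4 > 3 → no swap
j=3: v[3]=3 ≤ 3 → i=1, swap v[1],v[3] → [3,3,4,4,3,4,3]
j=4: v[4]=3 ≤ 3 → i=2, swap v[2],v[4] → [3,3,3,4,4,4,3]
j=5: v[5]=4 > 3 → no swap
final swap v[3],v[6] → [3,3,3,3,4,4,4]; return 3

[3,3,3,3,4,4,4]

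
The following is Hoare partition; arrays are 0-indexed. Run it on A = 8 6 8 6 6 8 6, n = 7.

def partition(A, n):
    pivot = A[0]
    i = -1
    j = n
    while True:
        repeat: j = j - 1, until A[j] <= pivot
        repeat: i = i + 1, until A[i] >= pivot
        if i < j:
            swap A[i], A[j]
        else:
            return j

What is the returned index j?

4

pivot = A[0] = 8; i = -1, j = 7
j→6 (A[6]=6≤8), i→0 (A[0]=8≥8); i<j, swap → 6 6 8 6 6 8 8
j→5 (A[5]=8≤8), i→2 (A[2]=8≥8); i<j, swap → 6 6 8 6 6 8 8
j→4, i→5; i≥j, return j=4. A = 6 6 8 6 6 8 8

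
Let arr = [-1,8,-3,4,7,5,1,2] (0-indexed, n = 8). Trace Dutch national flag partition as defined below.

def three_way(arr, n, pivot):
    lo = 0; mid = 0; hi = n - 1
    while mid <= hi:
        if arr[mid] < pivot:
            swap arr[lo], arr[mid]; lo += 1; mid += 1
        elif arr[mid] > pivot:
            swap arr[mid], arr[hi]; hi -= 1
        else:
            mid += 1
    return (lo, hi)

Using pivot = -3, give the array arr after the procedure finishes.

[-3,8,4,7,5,1,2,-1]

lo=0 mid=0 hi=7
-1>-3: swap(0,7), hi=6 ⇒ [2,8,-3,4,7,5,1,-1]
2>-3: swap(0,6), hi=5 ⇒ [1,8,-3,4,7,5,2,-1]
1>-3: swap(0,5), hi=4 ⇒ [5,8,-3,4,7,1,2,-1]
5>-3: swap(0,4), hi=3 ⇒ [7,8,-3,4,5,1,2,-1]
7>-3: swap(0,3), hi=2 ⇒ [4,8,-3,7,5,1,2,-1]
4>-3: swap(0,2), hi=1 ⇒ [-3,8,4,7,5,1,2,-1]
-3=-3: mid=1
8>-3: swap(1,1), hi=0 ⇒ [-3,8,4,7,5,1,2,-1]
done. lo=0 hi=0; arr=[-3,8,4,7,5,1,2,-1]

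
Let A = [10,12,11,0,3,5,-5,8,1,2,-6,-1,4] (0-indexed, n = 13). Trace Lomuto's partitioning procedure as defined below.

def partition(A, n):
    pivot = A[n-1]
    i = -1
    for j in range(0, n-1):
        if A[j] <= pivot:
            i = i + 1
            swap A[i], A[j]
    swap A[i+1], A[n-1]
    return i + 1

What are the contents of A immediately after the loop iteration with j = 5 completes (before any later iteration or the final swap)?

pivot=4, i=-1
j=0: 10>4, skip
j=1: 12>4, skip
j=2: 11>4, skip
j=3: 0≤4, i=0, swap(0,3) ⇒ [0,12,11,10,3,5,-5,8,1,2,-6,-1,4]
j=4: 3≤4, i=1, swap(1,4) ⇒ [0,3,11,10,12,5,-5,8,1,2,-6,-1,4]
j=5: 5>4, skip
(after j=5) A = [0,3,11,10,12,5,-5,8,1,2,-6,-1,4]

[0,3,11,10,12,5,-5,8,1,2,-6,-1,4]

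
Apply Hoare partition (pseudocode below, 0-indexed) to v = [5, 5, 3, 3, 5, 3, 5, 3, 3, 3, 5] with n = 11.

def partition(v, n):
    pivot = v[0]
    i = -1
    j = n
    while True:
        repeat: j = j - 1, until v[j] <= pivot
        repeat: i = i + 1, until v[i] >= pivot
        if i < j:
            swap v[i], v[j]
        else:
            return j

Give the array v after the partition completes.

pivot=5
j stops at 10 (5), i stops at 0 (5); swap ⇒ [5, 5, 3, 3, 5, 3, 5, 3, 3, 3, 5]
j stops at 9 (3), i stops at 1 (5); swap ⇒ [5, 3, 3, 3, 5, 3, 5, 3, 3, 5, 5]
j stops at 8 (3), i stops at 4 (5); swap ⇒ [5, 3, 3, 3, 3, 3, 5, 3, 5, 5, 5]
j stops at 7 (3), i stops at 6 (5); swap ⇒ [5, 3, 3, 3, 3, 3, 3, 5, 5, 5, 5]
j stops at 6, i stops at 7; i≥j ⇒ return 6. v=[5, 3, 3, 3, 3, 3, 3, 5, 5, 5, 5]

[5, 3, 3, 3, 3, 3, 3, 5, 5, 5, 5]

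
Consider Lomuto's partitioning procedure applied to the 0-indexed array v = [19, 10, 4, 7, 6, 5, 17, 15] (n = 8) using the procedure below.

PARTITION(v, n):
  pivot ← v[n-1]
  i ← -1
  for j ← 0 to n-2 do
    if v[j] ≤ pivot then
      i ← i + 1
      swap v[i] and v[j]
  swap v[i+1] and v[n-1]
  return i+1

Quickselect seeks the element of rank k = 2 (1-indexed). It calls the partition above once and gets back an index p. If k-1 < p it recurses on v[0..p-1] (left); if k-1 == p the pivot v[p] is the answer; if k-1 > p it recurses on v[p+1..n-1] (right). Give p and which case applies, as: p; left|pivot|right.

pivot=15, i=-1
j=0: 19>15, skip
j=1: 10≤15, i=0, swap(0,1) ⇒ [10, 19, 4, 7, 6, 5, 17, 15]
j=2: 4≤15, i=1, swap(1,2) ⇒ [10, 4, 19, 7, 6, 5, 17, 15]
j=3: 7≤15, i=2, swap(2,3) ⇒ [10, 4, 7, 19, 6, 5, 17, 15]
j=4: 6≤15, i=3, swap(3,4) ⇒ [10, 4, 7, 6, 19, 5, 17, 15]
j=5: 5≤15, i=4, swap(4,5) ⇒ [10, 4, 7, 6, 5, 19, 17, 15]
j=6: 17>15, skip
swap(5,7) ⇒ [10, 4, 7, 6, 5, 15, 17, 19]; return 5
p = 5; k-1 = 1 < 5 ⇒ left

5; left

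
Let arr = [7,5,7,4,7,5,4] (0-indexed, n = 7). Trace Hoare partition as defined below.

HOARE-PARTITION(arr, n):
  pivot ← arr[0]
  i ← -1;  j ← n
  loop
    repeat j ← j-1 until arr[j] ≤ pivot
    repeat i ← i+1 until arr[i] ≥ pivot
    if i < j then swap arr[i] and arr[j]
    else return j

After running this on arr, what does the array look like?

pivot=7
j stops at 6 (4), i stops at 0 (7); swap ⇒ [4,5,7,4,7,5,7]
j stops at 5 (5), i stops at 2 (7); swap ⇒ [4,5,5,4,7,7,7]
j stops at 4, i stops at 4; i≥j ⇒ return 4. arr=[4,5,5,4,7,7,7]

[4,5,5,4,7,7,7]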